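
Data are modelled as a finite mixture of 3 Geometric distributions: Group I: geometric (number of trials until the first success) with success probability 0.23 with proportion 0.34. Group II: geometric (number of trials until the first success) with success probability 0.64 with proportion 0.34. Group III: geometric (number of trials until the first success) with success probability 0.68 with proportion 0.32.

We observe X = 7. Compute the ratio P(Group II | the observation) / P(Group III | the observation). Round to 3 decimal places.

2.027

Posterior odds = (π_i f_i(x)) / (π_j f_j(x)); the normalising sum cancels.
Evaluate each component's likelihood at the observed value:
  p_I = 0.0479371
  p_II = 0.00139314
  p_III = 0.000730144
0.000473668 / 0.000233646 ≈ 2.027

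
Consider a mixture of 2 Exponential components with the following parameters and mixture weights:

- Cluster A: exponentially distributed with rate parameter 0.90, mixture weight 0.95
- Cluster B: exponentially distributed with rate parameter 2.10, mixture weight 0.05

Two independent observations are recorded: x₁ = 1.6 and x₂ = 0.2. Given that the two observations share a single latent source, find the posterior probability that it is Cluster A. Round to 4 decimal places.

0.9680

P(component k | x) = π_k·f_k(x) / marginal(x), where marginal(x) = Σ_j π_j·f_j(x).
Since both observations come from the same component, the likelihood for component k is f_k(x₁)·f_k(x₂).
  p_A = [0.90·e^(−0.90·1.6) = 0.90·e^(−1.4400) = 0.213235] × [0.751743] = 0.160298
  p_B = [2.10·e^(−2.10·1.6) = 2.10·e^(−3.3600) = 0.072944] × [1.3798] = 0.100648
Weight by the priors:
  π_A·p_A = 0.95 × 0.160298 = 0.152283
  π_B·p_B = 0.05 × 0.100648 = 0.0050324
Sum: 0.152283 + 0.0050324 = 0.157315
P(Cluster A | x₁,x₂) = 0.152283 / 0.157315 ≈ 0.9680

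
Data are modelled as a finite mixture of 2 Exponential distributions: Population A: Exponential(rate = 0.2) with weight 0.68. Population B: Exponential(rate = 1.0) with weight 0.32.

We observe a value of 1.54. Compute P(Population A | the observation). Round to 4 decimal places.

0.5930

The responsibility of component k is P(Z=k) f_k(x) divided by Σ_j P(Z=j) f_j(x).
Exponential densities:
  L_A = 0.146983
  L_B = 0.214381
Prior × likelihood for each component:
  P(Z=A)·L_A = 0.68 × 0.146983 = 0.0999485
  P(Z=B)·L_B = 0.32 × 0.214381 = 0.068602
Denominator: 0.0999485 + 0.068602 = 0.16855
Responsibility of Population A: 0.0999485 / 0.16855 ≈ 0.5930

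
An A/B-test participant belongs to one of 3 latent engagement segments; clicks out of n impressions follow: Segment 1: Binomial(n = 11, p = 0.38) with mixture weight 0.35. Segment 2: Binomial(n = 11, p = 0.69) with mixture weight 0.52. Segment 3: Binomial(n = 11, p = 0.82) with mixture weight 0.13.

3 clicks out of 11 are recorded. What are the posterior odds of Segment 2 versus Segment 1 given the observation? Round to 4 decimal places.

0.0347

The posterior odds equal the prior odds times the likelihood ratio: (π_i/π_j)·(f_i(x)/f_j(x)).
Binomial probabilities:
  L_1 = 0.197683
  L_2 = 0.00462301
  L_3 = 0.000100255
Posterior odds = (π_2·L_2) / (π_1·L_1) = (0.52·0.00462301) / (0.35·0.197683) = 0.00240396 / 0.0691889 ≈ 0.0347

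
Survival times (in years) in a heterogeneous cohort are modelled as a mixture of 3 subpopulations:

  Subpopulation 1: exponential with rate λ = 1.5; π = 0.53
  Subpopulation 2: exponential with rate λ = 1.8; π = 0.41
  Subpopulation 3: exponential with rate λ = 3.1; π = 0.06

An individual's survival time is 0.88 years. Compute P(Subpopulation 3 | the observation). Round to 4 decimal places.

0.0323

Apply Bayes' rule: the posterior for each component is proportional to its prior times its likelihood at x.
Exponential densities:
  L_1 = 1.5·e^(−1.5·0.88) = 1.5·e^(−1.3200) = 0.400703
  L_2 = 1.8·e^(−1.8·0.88) = 1.8·e^(−1.5840) = 0.369275
  L_3 = 3.1·e^(−3.1·0.88) = 3.1·e^(−2.7280) = 0.202585
Prior × likelihood for each component:
  w_1·L_1 = 0.53 × 0.400703 = 0.212373
  w_2·L_2 = 0.41 × 0.369275 = 0.151403
  w_3·L_3 = 0.06 × 0.202585 = 0.0121551
Sum: 0.212373 + 0.151403 + 0.0121551 = 0.37593
P(Subpopulation 3 | the observation) ≈ 0.0323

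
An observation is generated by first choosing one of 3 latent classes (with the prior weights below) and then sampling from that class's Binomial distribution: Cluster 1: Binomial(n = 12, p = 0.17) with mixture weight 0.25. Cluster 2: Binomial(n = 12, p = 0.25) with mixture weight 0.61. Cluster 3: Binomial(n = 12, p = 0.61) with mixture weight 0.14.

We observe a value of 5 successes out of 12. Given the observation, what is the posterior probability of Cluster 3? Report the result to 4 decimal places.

0.1540

By Bayes' theorem, P(k | x) = P(Z=k) f_k(x) / Σ_j P(Z=j) f_j(x).
Evaluate each component's likelihood at the observed value:
  p_1 = C(12,5)·0.17^5·0.83^7 = 792·0.000141986·0.271361 = 0.0305152
  p_2 = C(12,5)·0.25^5·0.75^7 = 792·0.000976562·0.133484 = 0.103241
  p_3 = C(12,5)·0.61^5·0.39^7 = 792·0.0844596·0.00137231 = 0.0917966
Unnormalised posteriors:
  P(Z=1)·p_1 = 0.25 × 0.0305152 = 0.0076288
  P(Z=2)·p_2 = 0.61 × 0.103241 = 0.0629773
  P(Z=3)·p_3 = 0.14 × 0.0917966 = 0.0128515
Sum: 0.0076288 + 0.0629773 + 0.0128515 = 0.0834576
So the posterior for Cluster 3 is 0.0128515 / 0.0834576 ≈ 0.1540.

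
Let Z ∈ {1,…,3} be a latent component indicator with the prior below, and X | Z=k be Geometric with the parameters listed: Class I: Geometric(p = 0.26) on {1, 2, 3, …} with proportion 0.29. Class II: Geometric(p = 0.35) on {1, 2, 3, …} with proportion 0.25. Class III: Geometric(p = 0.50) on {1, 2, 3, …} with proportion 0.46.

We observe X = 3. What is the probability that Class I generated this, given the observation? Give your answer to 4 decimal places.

Posterior ∝ prior × likelihood, so P(k | x) ∝ P(Z=k) f_k(x); normalise over all components.
Component likelihoods at x = 3:
  f_I = 0.26·(1−0.26)^2 = 0.26·0.5476 = 0.142376
  f_II = 0.35·(1−0.35)^2 = 0.35·0.4225 = 0.147875
  f_III = 0.50·(1−0.50)^2 = 0.50·0.25 = 0.125
Prior × likelihood for each component:
  P(Z=I)·f_I = 0.29 × 0.142376 = 0.041289
  P(Z=II)·f_II = 0.25 × 0.147875 = 0.0369688
  P(Z=III)·f_III = 0.46 × 0.125 = 0.0575
Evidence: 0.041289 + 0.0369688 + 0.0575 = 0.135758
So the posterior for Class I is 0.041289 / 0.135758 ≈ 0.3041.

0.3041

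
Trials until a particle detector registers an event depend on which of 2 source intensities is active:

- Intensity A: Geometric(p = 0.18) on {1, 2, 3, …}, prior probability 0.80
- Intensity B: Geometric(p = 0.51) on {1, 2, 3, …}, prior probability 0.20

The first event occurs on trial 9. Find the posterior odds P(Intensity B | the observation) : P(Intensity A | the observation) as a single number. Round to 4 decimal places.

Only the two components matter; the odds are (π_i f_i(x)) / (π_j f_j(x)).
Evaluate each component's likelihood at the observed value:
  f_A = 0.18·(1−0.18)^8 = 0.18·0.204414 = 0.0367945
  f_B = 0.51·(1−0.51)^8 = 0.51·0.00332329 = 0.00169488
Posterior odds = (π_B·f_B) / (π_A·f_A) = (0.20·0.00169488) / (0.80·0.0367945) = 0.000338976 / 0.0294356 ≈ 0.0115

0.0115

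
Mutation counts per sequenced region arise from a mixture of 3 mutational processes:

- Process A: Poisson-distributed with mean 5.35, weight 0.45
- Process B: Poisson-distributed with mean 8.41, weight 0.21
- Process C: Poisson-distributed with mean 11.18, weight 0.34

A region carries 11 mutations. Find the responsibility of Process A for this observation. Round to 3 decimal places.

0.087

P(component k | x) = w_k·f_k(x) / marginal(x), where marginal(x) = Σ_j w_j·f_j(x).
Poisson probabilities:
  p_A = 0.0122253
  p_B = 0.0830202
  p_C = 0.119204
Prior × likelihood for each component:
  w_A·p_A = 0.45 × 0.0122253 = 0.0055014
  w_B·p_B = 0.21 × 0.0830202 = 0.0174342
  w_C·p_C = 0.34 × 0.119204 = 0.0405295
Sum: 0.0055014 + 0.0174342 + 0.0405295 = 0.0634651
So the posterior for Process A is 0.0055014 / 0.0634651 ≈ 0.087.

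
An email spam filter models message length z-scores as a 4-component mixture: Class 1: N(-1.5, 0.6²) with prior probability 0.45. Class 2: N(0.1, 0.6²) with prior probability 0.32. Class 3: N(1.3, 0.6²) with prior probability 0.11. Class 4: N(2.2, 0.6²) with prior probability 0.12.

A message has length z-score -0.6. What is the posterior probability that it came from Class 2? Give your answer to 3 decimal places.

P(component k | x) = π_k·f_k(x) / marginal(x), where marginal(x) = Σ_j π_j·f_j(x).
Normal densities:
  L_1 = 0.215863
  L_2 = 0.336664
  L_3 = 0.00441829
  L_4 = 1.24101e-05
Unnormalised posteriors:
  π_1·L_1 = 0.45 × 0.215863 = 0.0971382
  π_2·L_2 = 0.32 × 0.336664 = 0.107733
  π_3·L_3 = 0.11 × 0.00441829 = 0.000486012
  π_4·L_4 = 0.12 × 1.24101e-05 = 1.48921e-06
Evidence: 0.0971382 + 0.107733 + 0.000486012 + 1.48921e-06 = 0.205358
Responsibility of Class 2: 0.107733 / 0.205358 ≈ 0.525

0.525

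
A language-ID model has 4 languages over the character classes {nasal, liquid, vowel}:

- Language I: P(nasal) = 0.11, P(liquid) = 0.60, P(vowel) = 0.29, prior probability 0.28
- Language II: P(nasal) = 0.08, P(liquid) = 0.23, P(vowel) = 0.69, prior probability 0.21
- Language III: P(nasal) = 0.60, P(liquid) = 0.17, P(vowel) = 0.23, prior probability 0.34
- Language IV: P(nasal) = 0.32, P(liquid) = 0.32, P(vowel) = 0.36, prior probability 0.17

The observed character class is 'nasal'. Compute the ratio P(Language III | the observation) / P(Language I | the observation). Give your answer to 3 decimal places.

6.623

Since P(k|x) ∝ π_k f_k(x), the posterior odds are π_i f_i(x) / (π_j f_j(x)).
Categorical probabilities:
  p_I = P(nasal | comp) = 0.11
  p_II = P(nasal | comp) = 0.08
  p_III = P(nasal | comp) = 0.60
  p_IV = P(nasal | comp) = 0.32
Posterior odds = (π_III·p_III) / (π_I·p_I) = (0.34·0.6) / (0.28·0.11) = 0.204 / 0.0308 ≈ 6.623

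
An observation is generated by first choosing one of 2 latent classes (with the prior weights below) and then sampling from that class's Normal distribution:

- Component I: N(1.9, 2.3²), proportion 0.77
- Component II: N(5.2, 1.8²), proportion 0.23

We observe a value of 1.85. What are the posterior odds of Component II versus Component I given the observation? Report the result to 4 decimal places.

Since P(k|x) ∝ P(Z=k) f_k(x), the posterior odds are P(Z=i) f_i(x) / (P(Z=j) f_j(x)).
Evaluate each component's likelihood at the observed value:
  f_I = 0.173412
  f_II = 0.0392191
0.00902038 / 0.133527 ≈ 0.0676

0.0676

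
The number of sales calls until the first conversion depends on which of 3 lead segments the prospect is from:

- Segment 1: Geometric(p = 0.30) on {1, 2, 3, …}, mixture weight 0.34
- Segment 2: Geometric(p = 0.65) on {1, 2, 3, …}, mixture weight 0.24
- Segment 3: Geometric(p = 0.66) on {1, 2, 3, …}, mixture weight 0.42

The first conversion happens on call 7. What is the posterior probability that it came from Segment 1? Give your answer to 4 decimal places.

0.9438

The responsibility of component k is w_k f_k(x) divided by Σ_j w_j f_j(x).
Geometric probabilities:
  f_1 = 0.0352947
  f_2 = 0.00119487
  f_3 = 0.00101957
Prior × likelihood for each component:
  w_1·f_1 = 0.34 × 0.0352947 = 0.0120002
  w_2·f_2 = 0.24 × 0.00119487 = 0.000286769
  w_3·f_3 = 0.42 × 0.00101957 = 0.00042822
Denominator: 0.0120002 + 0.000286769 + 0.00042822 = 0.0127152
P(Segment 1 | data) = 0.0120002 / 0.0127152 ≈ 0.9438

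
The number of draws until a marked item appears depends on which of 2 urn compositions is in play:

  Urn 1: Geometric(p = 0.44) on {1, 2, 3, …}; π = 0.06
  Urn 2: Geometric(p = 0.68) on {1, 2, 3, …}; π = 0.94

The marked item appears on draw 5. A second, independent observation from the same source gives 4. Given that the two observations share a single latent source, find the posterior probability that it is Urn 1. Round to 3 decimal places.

The responsibility of component k is π_k f_k(x) divided by Σ_j π_j f_j(x).
Since both observations come from the same component, the likelihood for component k is f_k(x₁)·f_k(x₂).
  p_1 = [0.0432718] × [0.077271] = 0.00334366
  p_2 = [0.00713032] × [0.0222822] = 0.000158879
Weight by the priors:
  π_1·p_1 = 0.06 × 0.00334366 = 0.000200619
  π_2·p_2 = 0.94 × 0.000158879 = 0.000149347
Evidence: 0.000200619 + 0.000149347 = 0.000349966
P(Urn 1 | x₁,x₂) = 0.000200619 / 0.000349966 ≈ 0.573

0.573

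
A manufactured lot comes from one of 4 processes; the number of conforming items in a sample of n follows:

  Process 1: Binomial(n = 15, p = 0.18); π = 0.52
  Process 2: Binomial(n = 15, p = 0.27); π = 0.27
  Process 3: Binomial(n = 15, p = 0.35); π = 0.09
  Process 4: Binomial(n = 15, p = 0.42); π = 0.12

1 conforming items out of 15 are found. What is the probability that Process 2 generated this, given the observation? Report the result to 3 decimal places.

The responsibility of component k is P(Z=k) f_k(x) divided by Σ_j P(Z=j) f_j(x).
Component likelihoods at x = 1 conforming items out of 15:
  f_1 = 0.167787
  f_2 = 0.0494282
  f_3 = 0.0126167
  f_4 = 0.00307137
Prior × likelihood for each component:
  P(Z=1)·f_1 = 0.52 × 0.167787 = 0.0872491
  P(Z=2)·f_2 = 0.27 × 0.0494282 = 0.0133456
  P(Z=3)·f_3 = 0.09 × 0.0126167 = 0.0011355
  P(Z=4)·f_4 = 0.12 × 0.00307137 = 0.000368565
Marginal: 0.0872491 + 0.0133456 + 0.0011355 + 0.000368565 = 0.102099
So the posterior for Process 2 is 0.0133456 / 0.102099 ≈ 0.131.

0.131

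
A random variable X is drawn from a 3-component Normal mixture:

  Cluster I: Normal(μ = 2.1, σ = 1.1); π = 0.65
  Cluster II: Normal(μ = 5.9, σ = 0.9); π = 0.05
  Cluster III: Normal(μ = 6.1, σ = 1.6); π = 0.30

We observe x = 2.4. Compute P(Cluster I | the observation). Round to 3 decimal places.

0.978

The responsibility of component k is π_k f_k(x) divided by Σ_j π_j f_j(x).
Component likelihoods at x = 2.4:
  f_I = 0.349435
  f_II = 0.000230489
  f_III = 0.0172013
Unnormalised posteriors:
  π_I·f_I = 0.65 × 0.349435 = 0.227133
  π_II·f_II = 0.05 × 0.000230489 = 1.15245e-05
  π_III·f_III = 0.30 × 0.0172013 = 0.00516039
Sum: 0.227133 + 1.15245e-05 + 0.00516039 = 0.232304
P(Cluster I | 2.4) ≈ 0.978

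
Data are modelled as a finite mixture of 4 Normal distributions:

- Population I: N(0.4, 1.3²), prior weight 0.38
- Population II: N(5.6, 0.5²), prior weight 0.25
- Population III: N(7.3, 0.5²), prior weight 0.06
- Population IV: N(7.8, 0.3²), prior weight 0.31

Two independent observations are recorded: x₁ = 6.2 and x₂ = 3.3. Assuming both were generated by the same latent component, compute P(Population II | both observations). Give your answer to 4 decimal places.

By Bayes' theorem, P(k | x) = P(Z=k) f_k(x) / Σ_j P(Z=j) f_j(x).
Since both observations come from the same component, the likelihood for component k is f_k(x₁)·f_k(x₂).
  L_I = [1.46076e-05] × [0.02549] = 3.72349e-07
  L_II = [0.388372] × [2.02817e-05] = 7.87685e-06
  L_III = [0.0709492] × [1.01045e-14] = 7.16909e-16
  L_IV = [8.85434e-07] × [1.84357e-49] = 1.63236e-55
Prior × likelihood for each component:
  P(Z=I)·L_I = 0.38 × 3.72349e-07 = 1.41493e-07
  P(Z=II)·L_II = 0.25 × 7.87685e-06 = 1.96921e-06
  P(Z=III)·L_III = 0.06 × 7.16909e-16 = 4.30145e-17
  P(Z=IV)·L_IV = 0.31 × 1.63236e-55 = 5.06031e-56
Sum: 1.41493e-07 + 1.96921e-06 + 4.30145e-17 + 5.06031e-56 = 2.1107e-06
P(Population II | x₁, x₂) ≈ 0.9330

0.9330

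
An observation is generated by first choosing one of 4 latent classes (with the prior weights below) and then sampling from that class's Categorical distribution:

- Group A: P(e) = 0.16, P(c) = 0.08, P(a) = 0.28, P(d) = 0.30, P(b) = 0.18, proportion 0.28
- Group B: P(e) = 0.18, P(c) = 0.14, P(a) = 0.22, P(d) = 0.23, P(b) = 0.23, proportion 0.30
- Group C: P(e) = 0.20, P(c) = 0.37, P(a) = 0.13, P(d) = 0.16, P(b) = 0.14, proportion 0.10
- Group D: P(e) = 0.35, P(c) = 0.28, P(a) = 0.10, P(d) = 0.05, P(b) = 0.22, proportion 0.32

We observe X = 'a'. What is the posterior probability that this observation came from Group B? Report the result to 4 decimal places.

0.3485

Apply Bayes' rule: the posterior for each component is proportional to its prior times its likelihood at x.
Evaluate each component's likelihood at the observed value:
  f_A = P(a | comp) = 0.28
  f_B = P(a | comp) = 0.22
  f_C = P(a | comp) = 0.13
  f_D = P(a | comp) = 0.10
Unnormalised posteriors:
  π_A·f_A = 0.28 × 0.28 = 0.0784
  π_B·f_B = 0.30 × 0.22 = 0.066
  π_C·f_C = 0.10 × 0.13 = 0.013
  π_D·f_D = 0.32 × 0.1 = 0.032
Denominator: 0.0784 + 0.066 + 0.013 + 0.032 = 0.1894
So the posterior for Group B is 0.066 / 0.1894 ≈ 0.3485.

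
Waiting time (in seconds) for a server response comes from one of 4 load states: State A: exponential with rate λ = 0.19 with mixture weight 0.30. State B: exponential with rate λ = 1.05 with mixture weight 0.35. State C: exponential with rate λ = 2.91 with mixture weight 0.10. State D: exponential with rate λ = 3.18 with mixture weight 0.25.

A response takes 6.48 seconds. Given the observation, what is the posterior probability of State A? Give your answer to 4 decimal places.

P(component k | x) = π_k·f_k(x) / marginal(x), where marginal(x) = Σ_j π_j·f_j(x).
Evaluate each component's likelihood at the observed value:
  p_A = 0.19·e^(−0.19·6.48) = 0.19·e^(−1.2312) = 0.055469
  p_B = 1.05·e^(−1.05·6.48) = 1.05·e^(−6.8040) = 0.0011648
  p_C = 2.91·e^(−2.91·6.48) = 2.91·e^(−18.8568) = 1.88143e-08
  p_D = 3.18·e^(−3.18·6.48) = 3.18·e^(−20.6064) = 3.57422e-09
Unnormalised posteriors:
  π_A·p_A = 0.30 × 0.055469 = 0.0166407
  π_B·p_B = 0.35 × 0.0011648 = 0.000407678
  π_C·p_C = 0.10 × 1.88143e-08 = 1.88143e-09
  π_D·p_D = 0.25 × 3.57422e-09 = 8.93555e-10
Evidence: 0.0166407 + 0.000407678 + 1.88143e-09 + 8.93555e-10 = 0.0170484
Responsibility of State A: 0.0166407 / 0.0170484 ≈ 0.9761

0.9761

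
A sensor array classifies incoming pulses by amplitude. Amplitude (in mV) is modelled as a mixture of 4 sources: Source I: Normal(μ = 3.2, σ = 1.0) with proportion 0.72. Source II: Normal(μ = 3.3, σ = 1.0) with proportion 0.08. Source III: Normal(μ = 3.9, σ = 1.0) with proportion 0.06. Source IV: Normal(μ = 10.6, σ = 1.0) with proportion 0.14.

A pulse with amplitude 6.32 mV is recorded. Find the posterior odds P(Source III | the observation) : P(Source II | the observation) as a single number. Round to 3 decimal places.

Only the two components matter; the odds are (π_i f_i(x)) / (π_j f_j(x)).
Component likelihoods at x = 6.32 mV:
  L_I = (1/(1.0·√(2π)))·exp(−(6.32−3.2)²/(2·1.0²)) = 0.398942·exp(-4.86720) = 0.00306981
  L_II = (1/(1.0·√(2π)))·exp(−(6.32−3.3)²/(2·1.0²)) = 0.398942·exp(-4.56020) = 0.00417292
  L_III = (1/(1.0·√(2π)))·exp(−(6.32−3.9)²/(2·1.0²)) = 0.398942·exp(-2.92820) = 0.0213407
  L_IV = (1/(1.0·√(2π)))·exp(−(6.32−10.6)²/(2·1.0²)) = 0.398942·exp(-9.15920) = 4.19875e-05
Odds = (0.06/0.08) × (0.0213407/0.00417292) = 0.75 × 5.11409 ≈ 3.836

3.836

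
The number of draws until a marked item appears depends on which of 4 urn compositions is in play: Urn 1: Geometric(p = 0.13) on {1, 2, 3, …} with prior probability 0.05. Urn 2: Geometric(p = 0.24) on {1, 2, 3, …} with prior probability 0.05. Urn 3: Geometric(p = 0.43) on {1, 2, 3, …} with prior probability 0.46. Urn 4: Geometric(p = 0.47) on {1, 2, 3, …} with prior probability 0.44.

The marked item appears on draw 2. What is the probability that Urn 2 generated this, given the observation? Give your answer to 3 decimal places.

0.038

The responsibility of component k is P(Z=k) f_k(x) divided by Σ_j P(Z=j) f_j(x).
Component likelihoods at x = 2:
  L_1 = 0.13·(1−0.13)^1 = 0.13·0.87 = 0.1131
  L_2 = 0.24·(1−0.24)^1 = 0.24·0.76 = 0.1824
  L_3 = 0.43·(1−0.43)^1 = 0.43·0.57 = 0.2451
  L_4 = 0.47·(1−0.47)^1 = 0.47·0.53 = 0.2491
Unnormalised posteriors:
  P(Z=1)·L_1 = 0.05 × 0.1131 = 0.005655
  P(Z=2)·L_2 = 0.05 × 0.1824 = 0.00912
  P(Z=3)·L_3 = 0.46 × 0.2451 = 0.112746
  P(Z=4)·L_4 = 0.44 × 0.2491 = 0.109604
Marginal: 0.005655 + 0.00912 + 0.112746 + 0.109604 = 0.237125
P(Urn 2 | the observation) ≈ 0.038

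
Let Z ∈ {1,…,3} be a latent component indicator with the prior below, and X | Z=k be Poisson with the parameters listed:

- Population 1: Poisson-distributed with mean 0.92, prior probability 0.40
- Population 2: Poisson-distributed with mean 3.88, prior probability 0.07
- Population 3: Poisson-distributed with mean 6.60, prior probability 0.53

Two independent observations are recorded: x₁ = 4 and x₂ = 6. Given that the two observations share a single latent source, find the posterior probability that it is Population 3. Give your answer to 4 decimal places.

P(component k | x) = π_k·f_k(x) / marginal(x), where marginal(x) = Σ_j π_j·f_j(x).
Since both observations come from the same component, the likelihood for component k is f_k(x₁)·f_k(x₂).
  L_1 = [0.0118957] × [0.000335617] = 3.99239e-06
  L_2 = [0.195008] × [0.0978578] = 0.0190831
  L_3 = [0.107553] × [0.156166] = 0.0167961
Weight by the priors:
  π_1·L_1 = 0.40 × 3.99239e-06 = 1.59696e-06
  π_2·L_2 = 0.07 × 0.0190831 = 0.00133582
  π_3·L_3 = 0.53 × 0.0167961 = 0.00890193
Sum: 1.59696e-06 + 0.00133582 + 0.00890193 = 0.0102393
Responsibility of Population 3: 0.00890193 / 0.0102393 ≈ 0.8694

0.8694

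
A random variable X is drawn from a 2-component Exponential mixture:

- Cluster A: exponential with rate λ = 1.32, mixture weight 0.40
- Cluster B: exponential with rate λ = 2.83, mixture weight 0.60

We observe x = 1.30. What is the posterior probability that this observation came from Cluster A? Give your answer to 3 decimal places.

0.689

The responsibility of component k is P(Z=k) f_k(x) divided by Σ_j P(Z=j) f_j(x).
Evaluate each component's likelihood at the observed value:
  p_A = 0.237315
  p_B = 0.0714524
Multiply by the mixture weights:
  P(Z=A)·p_A = 0.40 × 0.237315 = 0.0949259
  P(Z=B)·p_B = 0.60 × 0.0714524 = 0.0428715
Sum: 0.0949259 + 0.0428715 = 0.137797
So the posterior for Cluster A is 0.0949259 / 0.137797 ≈ 0.689.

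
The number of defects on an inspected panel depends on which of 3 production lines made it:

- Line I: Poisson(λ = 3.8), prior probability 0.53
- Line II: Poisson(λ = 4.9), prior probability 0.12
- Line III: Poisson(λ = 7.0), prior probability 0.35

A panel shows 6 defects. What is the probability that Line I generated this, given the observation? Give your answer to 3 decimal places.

By Bayes' theorem, P(k | x) = P(Z=k) f_k(x) / Σ_j P(Z=j) f_j(x).
Poisson probabilities:
  p_I = e^(−3.8)·3.8^6/6! = 0.0935513
  p_II = e^(−4.9)·4.9^6/6! = 0.143153
  p_III = e^(−7.0)·7.0^6/6! = 0.149003
Unnormalised posteriors:
  P(Z=I)·p_I = 0.53 × 0.0935513 = 0.0495822
  P(Z=II)·p_II = 0.12 × 0.143153 = 0.0171784
  P(Z=III)·p_III = 0.35 × 0.149003 = 0.052151
Sum: 0.0495822 + 0.0171784 + 0.052151 = 0.118912
So the posterior for Line I is 0.0495822 / 0.118912 ≈ 0.417.

0.417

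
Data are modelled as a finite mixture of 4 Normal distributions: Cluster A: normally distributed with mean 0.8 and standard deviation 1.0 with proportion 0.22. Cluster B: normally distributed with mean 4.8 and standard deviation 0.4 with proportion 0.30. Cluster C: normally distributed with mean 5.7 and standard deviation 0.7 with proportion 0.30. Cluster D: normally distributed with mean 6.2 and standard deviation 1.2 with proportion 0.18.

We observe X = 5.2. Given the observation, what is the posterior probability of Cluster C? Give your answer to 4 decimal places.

The responsibility of component k is π_k f_k(x) divided by Σ_j π_j f_j(x).
Component likelihoods at x = 5.2:
  L_A = (1/(1.0·√(2π)))·exp(−(5.2−0.8)²/(2·1.0²)) = 0.398942·exp(-9.68000) = 2.49425e-05
  L_B = (1/(0.4·√(2π)))·exp(−(5.2−4.8)²/(2·0.4²)) = 0.997356·exp(-0.50000) = 0.604927
  L_C = (1/(0.7·√(2π)))·exp(−(5.2−5.7)²/(2·0.7²)) = 0.569918·exp(-0.25510) = 0.441593
  L_D = (1/(1.2·√(2π)))·exp(−(5.2−6.2)²/(2·1.2²)) = 0.332452·exp(-0.34722) = 0.234927
Prior × likelihood for each component:
  π_A·L_A = 0.22 × 2.49425e-05 = 5.48734e-06
  π_B·L_B = 0.30 × 0.604927 = 0.181478
  π_C·L_C = 0.30 × 0.441593 = 0.132478
  π_D·L_D = 0.18 × 0.234927 = 0.0422868
Sum: 5.48734e-06 + 0.181478 + 0.132478 + 0.0422868 = 0.356248
P(Cluster C | the observation) = 0.132478 / 0.356248 ≈ 0.3719

0.3719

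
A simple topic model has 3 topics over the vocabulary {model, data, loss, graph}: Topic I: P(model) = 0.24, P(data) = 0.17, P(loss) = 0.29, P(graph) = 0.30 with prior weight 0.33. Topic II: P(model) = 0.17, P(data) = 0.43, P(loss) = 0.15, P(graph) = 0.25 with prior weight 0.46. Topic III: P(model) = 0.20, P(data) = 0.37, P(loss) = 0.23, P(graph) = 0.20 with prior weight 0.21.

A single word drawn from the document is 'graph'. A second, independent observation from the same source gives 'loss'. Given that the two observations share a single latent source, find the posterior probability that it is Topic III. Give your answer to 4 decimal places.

The responsibility of component k is P(Z=k) f_k(x) divided by Σ_j P(Z=j) f_j(x).
Since both observations come from the same component, the likelihood for component k is f_k(x₁)·f_k(x₂).
  L_I = [P(graph | comp) = 0.30] × [0.29] = 0.087
  L_II = [P(graph | comp) = 0.25] × [0.15] = 0.0375
  L_III = [P(graph | comp) = 0.20] × [0.23] = 0.046
Unnormalised posteriors:
  P(Z=I)·L_I = 0.33 × 0.087 = 0.02871
  P(Z=II)·L_II = 0.46 × 0.0375 = 0.01725
  P(Z=III)·L_III = 0.21 × 0.046 = 0.00966
Normaliser: 0.02871 + 0.01725 + 0.00966 = 0.05562
So the posterior for Topic III is 0.00966 / 0.05562 ≈ 0.1737.

0.1737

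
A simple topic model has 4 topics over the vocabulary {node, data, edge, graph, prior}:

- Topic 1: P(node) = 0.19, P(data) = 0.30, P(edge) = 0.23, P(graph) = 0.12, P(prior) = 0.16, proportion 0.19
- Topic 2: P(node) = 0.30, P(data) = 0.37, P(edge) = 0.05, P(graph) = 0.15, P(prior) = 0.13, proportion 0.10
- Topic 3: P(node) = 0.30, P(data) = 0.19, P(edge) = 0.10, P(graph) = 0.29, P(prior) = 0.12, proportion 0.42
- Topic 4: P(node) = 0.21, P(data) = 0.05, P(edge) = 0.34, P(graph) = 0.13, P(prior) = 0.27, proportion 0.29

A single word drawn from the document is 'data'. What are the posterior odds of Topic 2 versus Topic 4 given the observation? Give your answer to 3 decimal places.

2.552

Since P(k|x) ∝ P(Z=k) f_k(x), the posterior odds are P(Z=i) f_i(x) / (P(Z=j) f_j(x)).
Component likelihoods at x = 'data':
  L_1 = P(data | comp) = 0.30
  L_2 = P(data | comp) = 0.37
  L_3 = P(data | comp) = 0.19
  L_4 = P(data | comp) = 0.05
Odds = (0.10/0.29) × (0.37/0.05) = 0.344828 × 7.4 ≈ 2.552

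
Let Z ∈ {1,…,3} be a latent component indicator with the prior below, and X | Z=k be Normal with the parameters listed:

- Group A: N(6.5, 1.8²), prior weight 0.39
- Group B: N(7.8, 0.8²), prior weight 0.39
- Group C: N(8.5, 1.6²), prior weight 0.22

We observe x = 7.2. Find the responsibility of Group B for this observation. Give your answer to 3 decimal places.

By Bayes' theorem, P(k | x) = π_k f_k(x) / Σ_j π_j f_j(x).
Evaluate each component's likelihood at the observed value:
  p_A = 0.205493
  p_B = 0.376422
  p_C = 0.179242
Prior × likelihood for each component:
  π_A·p_A = 0.39 × 0.205493 = 0.0801423
  π_B·p_B = 0.39 × 0.376422 = 0.146804
  π_C·p_C = 0.22 × 0.179242 = 0.0394332
Denominator: 0.0801423 + 0.146804 + 0.0394332 = 0.26638
Responsibility of Group B: 0.146804 / 0.26638 ≈ 0.551

0.551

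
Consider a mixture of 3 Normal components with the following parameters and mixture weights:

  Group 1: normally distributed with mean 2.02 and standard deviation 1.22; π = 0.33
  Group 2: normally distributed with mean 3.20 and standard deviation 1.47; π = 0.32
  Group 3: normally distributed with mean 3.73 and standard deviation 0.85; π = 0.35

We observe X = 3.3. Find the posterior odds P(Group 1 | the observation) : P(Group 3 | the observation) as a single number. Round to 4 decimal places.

Posterior odds = (P(Z=i) f_i(x)) / (P(Z=j) f_j(x)); the normalising sum cancels.
Evaluate each component's likelihood at the observed value:
  L_1 = (1/(1.22·√(2π)))·exp(−(3.3−2.02)²/(2·1.22²)) = 0.327002·exp(-0.55039) = 0.18859
  L_2 = (1/(1.47·√(2π)))·exp(−(3.3−3.20)²/(2·1.47²)) = 0.271389·exp(-0.00231) = 0.270762
  L_3 = (1/(0.85·√(2π)))·exp(−(3.3−3.73)²/(2·0.85²)) = 0.469344·exp(-0.12796) = 0.412971
0.0622348 / 0.14454 ≈ 0.4306

0.4306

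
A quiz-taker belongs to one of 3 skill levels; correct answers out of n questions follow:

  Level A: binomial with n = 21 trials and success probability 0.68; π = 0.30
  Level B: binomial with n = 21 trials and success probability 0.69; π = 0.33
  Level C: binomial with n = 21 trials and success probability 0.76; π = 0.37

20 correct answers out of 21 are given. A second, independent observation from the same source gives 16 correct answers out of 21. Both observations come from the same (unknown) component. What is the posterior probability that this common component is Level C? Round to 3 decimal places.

0.826

Posterior ∝ prior × likelihood, so P(k | x) ∝ P(Z=k) f_k(x); normalise over all components.
Since both observations come from the same component, the likelihood for component k is f_k(x₁)·f_k(x₂).
  p_A = [0.00300295] × [0.142704] = 0.000428532
  p_B = [0.0038955] × [0.153793] = 0.000599101
  p_C = [0.0208306] × [0.200732] = 0.00418138
Unnormalised posteriors:
  P(Z=A)·p_A = 0.30 × 0.000428532 = 0.00012856
  P(Z=B)·p_B = 0.33 × 0.000599101 = 0.000197703
  P(Z=C)·p_C = 0.37 × 0.00418138 = 0.00154711
Sum: 0.00012856 + 0.000197703 + 0.00154711 = 0.00187337
Responsibility of Level C: 0.00154711 / 0.00187337 ≈ 0.826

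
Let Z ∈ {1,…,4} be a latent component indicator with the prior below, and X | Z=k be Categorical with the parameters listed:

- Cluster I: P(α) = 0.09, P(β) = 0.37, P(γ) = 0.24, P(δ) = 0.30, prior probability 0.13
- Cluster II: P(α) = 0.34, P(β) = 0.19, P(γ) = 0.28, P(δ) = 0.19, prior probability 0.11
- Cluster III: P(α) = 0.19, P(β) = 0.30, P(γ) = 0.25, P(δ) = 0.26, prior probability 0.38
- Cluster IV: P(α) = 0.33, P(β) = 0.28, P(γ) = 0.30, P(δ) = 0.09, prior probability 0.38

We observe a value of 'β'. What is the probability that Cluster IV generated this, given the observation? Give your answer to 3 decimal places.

0.368

Posterior ∝ prior × likelihood, so P(k | x) ∝ π_k f_k(x); normalise over all components.
Categorical probabilities:
  L_I = 0.37
  L_II = 0.19
  L_III = 0.3
  L_IV = 0.28
Unnormalised posteriors:
  π_I·L_I = 0.13 × 0.37 = 0.0481
  π_II·L_II = 0.11 × 0.19 = 0.0209
  π_III·L_III = 0.38 × 0.3 = 0.114
  π_IV·L_IV = 0.38 × 0.28 = 0.1064
Normaliser: 0.0481 + 0.0209 + 0.114 + 0.1064 = 0.2894
Responsibility of Cluster IV: 0.1064 / 0.2894 ≈ 0.368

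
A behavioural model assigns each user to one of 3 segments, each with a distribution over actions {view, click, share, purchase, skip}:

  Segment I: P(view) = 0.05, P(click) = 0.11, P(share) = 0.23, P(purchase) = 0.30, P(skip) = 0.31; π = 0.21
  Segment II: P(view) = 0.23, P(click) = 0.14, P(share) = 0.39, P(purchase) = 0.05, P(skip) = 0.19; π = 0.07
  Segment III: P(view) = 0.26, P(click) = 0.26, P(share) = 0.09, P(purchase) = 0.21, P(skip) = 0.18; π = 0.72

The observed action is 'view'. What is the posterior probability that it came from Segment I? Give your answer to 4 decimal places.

By Bayes' theorem, P(k | x) = w_k f_k(x) / Σ_j w_j f_j(x).
Component likelihoods at x = 'view':
  f_I = P(view | comp) = 0.05
  f_II = P(view | comp) = 0.23
  f_III = P(view | comp) = 0.26
Multiply by the mixture weights:
  w_I·f_I = 0.21 × 0.05 = 0.0105
  w_II·f_II = 0.07 × 0.23 = 0.0161
  w_III·f_III = 0.72 × 0.26 = 0.1872
Sum: 0.0105 + 0.0161 + 0.1872 = 0.2138
So the posterior for Segment I is 0.0105 / 0.2138 ≈ 0.0491.

0.0491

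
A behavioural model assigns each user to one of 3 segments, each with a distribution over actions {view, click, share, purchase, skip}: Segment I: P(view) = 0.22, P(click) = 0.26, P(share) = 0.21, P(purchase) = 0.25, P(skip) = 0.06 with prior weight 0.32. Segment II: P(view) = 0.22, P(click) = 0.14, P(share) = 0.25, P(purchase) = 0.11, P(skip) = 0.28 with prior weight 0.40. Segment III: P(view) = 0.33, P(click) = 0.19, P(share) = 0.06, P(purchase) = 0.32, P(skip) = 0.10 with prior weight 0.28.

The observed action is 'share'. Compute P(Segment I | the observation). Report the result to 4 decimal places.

By Bayes' theorem, P(k | x) = π_k f_k(x) / Σ_j π_j f_j(x).
Categorical probabilities:
  L_I = 0.21
  L_II = 0.25
  L_III = 0.06
Multiply by the mixture weights:
  π_I·L_I = 0.32 × 0.21 = 0.0672
  π_II·L_II = 0.40 × 0.25 = 0.1
  π_III·L_III = 0.28 × 0.06 = 0.0168
Sum: 0.0672 + 0.1 + 0.0168 = 0.184
P(Segment I | x) ≈ 0.3652

0.3652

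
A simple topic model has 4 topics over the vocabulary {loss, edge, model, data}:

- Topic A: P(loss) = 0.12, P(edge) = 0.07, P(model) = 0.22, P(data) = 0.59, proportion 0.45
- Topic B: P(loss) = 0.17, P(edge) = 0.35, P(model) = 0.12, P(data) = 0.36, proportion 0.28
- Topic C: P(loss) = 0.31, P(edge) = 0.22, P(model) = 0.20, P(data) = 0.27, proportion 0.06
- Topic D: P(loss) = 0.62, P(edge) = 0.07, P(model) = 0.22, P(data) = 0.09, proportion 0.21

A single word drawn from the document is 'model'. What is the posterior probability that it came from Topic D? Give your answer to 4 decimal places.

0.2421

Posterior ∝ prior × likelihood, so P(k | x) ∝ π_k f_k(x); normalise over all components.
Evaluate each component's likelihood at the observed value:
  f_A = 0.22
  f_B = 0.12
  f_C = 0.2
  f_D = 0.22
Weight by the priors:
  π_A·f_A = 0.45 × 0.22 = 0.099
  π_B·f_B = 0.28 × 0.12 = 0.0336
  π_C·f_C = 0.06 × 0.2 = 0.012
  π_D·f_D = 0.21 × 0.22 = 0.0462
Denominator: 0.099 + 0.0336 + 0.012 + 0.0462 = 0.1908
P(Topic D | the observation) ≈ 0.2421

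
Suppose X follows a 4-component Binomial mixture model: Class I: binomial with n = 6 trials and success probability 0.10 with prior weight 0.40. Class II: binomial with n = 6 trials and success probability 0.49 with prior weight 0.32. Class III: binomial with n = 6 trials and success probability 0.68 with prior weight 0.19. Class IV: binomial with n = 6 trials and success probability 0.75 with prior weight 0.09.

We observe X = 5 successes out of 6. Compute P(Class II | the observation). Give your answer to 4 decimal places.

Apply Bayes' rule: the posterior for each component is proportional to its prior times its likelihood at x.
Component likelihoods at x = 5 successes out of 6:
  f_I = 5.4e-05
  f_II = 0.0864374
  f_III = 0.279155
  f_IV = 0.355957
Unnormalised posteriors:
  π_I·f_I = 0.40 × 5.4e-05 = 2.16e-05
  π_II·f_II = 0.32 × 0.0864374 = 0.02766
  π_III·f_III = 0.19 × 0.279155 = 0.0530395
  π_IV·f_IV = 0.09 × 0.355957 = 0.0320361
Evidence: 2.16e-05 + 0.02766 + 0.0530395 + 0.0320361 = 0.112757
So the posterior for Class II is 0.02766 / 0.112757 ≈ 0.2453.

0.2453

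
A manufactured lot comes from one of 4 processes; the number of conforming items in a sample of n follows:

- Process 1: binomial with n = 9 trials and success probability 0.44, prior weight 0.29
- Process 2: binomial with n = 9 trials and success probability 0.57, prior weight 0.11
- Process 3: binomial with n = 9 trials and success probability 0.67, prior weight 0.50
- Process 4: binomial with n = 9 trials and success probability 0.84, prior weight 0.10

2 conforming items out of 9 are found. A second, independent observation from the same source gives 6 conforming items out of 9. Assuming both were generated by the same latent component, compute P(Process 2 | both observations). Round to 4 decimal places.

0.1462

Posterior ∝ prior × likelihood, so P(k | x) ∝ w_k f_k(x); normalise over all components.
Since both observations come from the same component, the likelihood for component k is f_k(x₁)·f_k(x₂).
  p_1 = [C(9,2)·0.44^2·0.56^7 = 36·0.1936·0.0172709 = 0.120372] × [0.107043] = 0.012885
  p_2 = [C(9,2)·0.57^2·0.43^7 = 36·0.3249·0.00271819 = 0.031793] × [0.229052] = 0.00728224
  p_3 = [C(9,2)·0.67^2·0.33^7 = 36·0.4489·0.000426184 = 0.00688731] × [0.273067] = 0.0018807
  p_4 = [C(9,2)·0.84^2·0.16^7 = 36·0.7056·2.68435e-06 = 6.81869e-05] × [0.120869] = 8.24168e-06
Multiply by the mixture weights:
  w_1·p_1 = 0.29 × 0.012885 = 0.00373664
  w_2·p_2 = 0.11 × 0.00728224 = 0.000801047
  w_3·p_3 = 0.50 × 0.0018807 = 0.00094035
  w_4·p_4 = 0.10 × 8.24168e-06 = 8.24168e-07
Evidence: 0.00373664 + 0.000801047 + 0.00094035 + 8.24168e-07 = 0.00547886
Responsibility of Process 2: 0.000801047 / 0.00547886 ≈ 0.1462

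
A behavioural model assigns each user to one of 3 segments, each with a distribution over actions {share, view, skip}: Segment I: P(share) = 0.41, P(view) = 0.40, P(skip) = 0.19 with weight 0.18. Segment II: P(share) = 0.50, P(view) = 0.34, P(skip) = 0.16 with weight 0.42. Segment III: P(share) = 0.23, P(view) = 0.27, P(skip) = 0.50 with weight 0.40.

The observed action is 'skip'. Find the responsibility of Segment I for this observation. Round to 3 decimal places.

Apply Bayes' rule: the posterior for each component is proportional to its prior times its likelihood at x.
Evaluate each component's likelihood at the observed value:
  f_I = P(skip | comp) = 0.19
  f_II = P(skip | comp) = 0.16
  f_III = P(skip | comp) = 0.50
Prior × likelihood for each component:
  P(Z=I)·f_I = 0.18 × 0.19 = 0.0342
  P(Z=II)·f_II = 0.42 × 0.16 = 0.0672
  P(Z=III)·f_III = 0.40 × 0.5 = 0.2
Evidence: 0.0342 + 0.0672 + 0.2 = 0.3014
P(Segment I | x) = 0.0342 / 0.3014 ≈ 0.113

0.113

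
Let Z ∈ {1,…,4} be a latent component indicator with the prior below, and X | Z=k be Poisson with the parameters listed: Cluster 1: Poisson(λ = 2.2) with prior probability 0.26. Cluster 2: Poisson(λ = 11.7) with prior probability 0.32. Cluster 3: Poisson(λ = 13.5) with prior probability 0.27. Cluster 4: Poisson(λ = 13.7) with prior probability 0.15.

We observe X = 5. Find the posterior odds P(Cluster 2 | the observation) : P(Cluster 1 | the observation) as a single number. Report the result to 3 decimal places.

The posterior odds equal the prior odds times the likelihood ratio: (P(Z=i)/P(Z=j))·(f_i(x)/f_j(x)).
Evaluate each component's likelihood at the observed value:
  f_1 = e^(−2.2)·2.2^5/5! = 0.0475866
  f_2 = e^(−11.7)·11.7^5/5! = 0.0151531
  f_3 = e^(−13.5)·13.5^5/5! = 0.00512286
  f_4 = e^(−13.7)·13.7^5/5! = 0.00451427
Odds = (0.32/0.26) × (0.0151531/0.0475866) = 1.23077 × 0.318433 ≈ 0.392

0.392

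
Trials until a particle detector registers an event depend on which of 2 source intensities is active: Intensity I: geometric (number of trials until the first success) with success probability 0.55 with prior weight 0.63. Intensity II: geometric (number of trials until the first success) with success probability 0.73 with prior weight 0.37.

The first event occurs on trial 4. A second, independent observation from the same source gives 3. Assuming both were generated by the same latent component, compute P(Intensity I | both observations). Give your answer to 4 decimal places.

P(component k | x) = π_k·f_k(x) / marginal(x), where marginal(x) = Σ_j π_j·f_j(x).
Since both observations come from the same component, the likelihood for component k is f_k(x₁)·f_k(x₂).
  L_I = [0.0501187] × [0.111375] = 0.00558198
  L_II = [0.0143686] × [0.053217] = 0.000764653
Multiply by the mixture weights:
  π_I·L_I = 0.63 × 0.00558198 = 0.00351664
  π_II·L_II = 0.37 × 0.000764653 = 0.000282922
Denominator: 0.00351664 + 0.000282922 = 0.00379957
P(Intensity I | x) ≈ 0.9255

0.9255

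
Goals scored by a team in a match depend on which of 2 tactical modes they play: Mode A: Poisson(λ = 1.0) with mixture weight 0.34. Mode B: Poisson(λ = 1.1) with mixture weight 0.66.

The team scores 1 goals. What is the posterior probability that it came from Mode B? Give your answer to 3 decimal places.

Apply Bayes' rule: the posterior for each component is proportional to its prior times its likelihood at x.
Evaluate each component's likelihood at the observed value:
  L_A = e^(−1.0)·1.0^1/1! = 0.367879
  L_B = e^(−1.1)·1.1^1/1! = 0.366158
Unnormalised posteriors:
  w_A·L_A = 0.34 × 0.367879 = 0.125079
  w_B·L_B = 0.66 × 0.366158 = 0.241664
Denominator: 0.125079 + 0.241664 = 0.366743
P(Mode B | the observation) = 0.241664 / 0.366743 ≈ 0.659

0.659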